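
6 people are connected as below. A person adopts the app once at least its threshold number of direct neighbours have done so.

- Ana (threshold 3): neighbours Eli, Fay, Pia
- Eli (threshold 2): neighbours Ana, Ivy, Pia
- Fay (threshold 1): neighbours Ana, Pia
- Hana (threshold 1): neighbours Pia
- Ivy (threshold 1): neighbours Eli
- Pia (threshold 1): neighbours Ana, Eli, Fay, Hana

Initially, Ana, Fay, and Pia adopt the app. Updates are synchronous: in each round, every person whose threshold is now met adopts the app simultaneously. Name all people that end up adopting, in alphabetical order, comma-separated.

Round 1 — Ana, Fay, Pia adopt the app (initial).
Round 2 — checking thresholds:
  Eli: 2 of 3 neighbours ≥ 2, adopts the app.
  Hana: 1 of 1 neighbours ≥ 1, adopts the app.
Round 3 — checking thresholds:
  Ivy: 1 of 1 neighbours ≥ 1, adopts the app.
Round 4 — no new adoptions; cascade stops.

Ana, Eli, Fay, Hana, Ivy, Pia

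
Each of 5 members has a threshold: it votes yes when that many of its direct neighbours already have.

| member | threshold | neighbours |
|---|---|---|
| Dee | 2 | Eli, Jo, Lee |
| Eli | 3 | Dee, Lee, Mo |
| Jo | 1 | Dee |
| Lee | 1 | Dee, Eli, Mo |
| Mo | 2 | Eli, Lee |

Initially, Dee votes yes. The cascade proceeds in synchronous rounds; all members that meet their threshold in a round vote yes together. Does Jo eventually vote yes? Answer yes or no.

yes

Round 1 — Dee votes yes (initial).
Round 2 — checking thresholds:
  Eli: 1 of 3 neighbours < 3, holds.
  Jo: 1 of 1 neighbours ≥ 1, votes yes.
  Lee: 1 of 3 neighbours ≥ 1, votes yes.
Round 3 — no new yes votes; cascade stops.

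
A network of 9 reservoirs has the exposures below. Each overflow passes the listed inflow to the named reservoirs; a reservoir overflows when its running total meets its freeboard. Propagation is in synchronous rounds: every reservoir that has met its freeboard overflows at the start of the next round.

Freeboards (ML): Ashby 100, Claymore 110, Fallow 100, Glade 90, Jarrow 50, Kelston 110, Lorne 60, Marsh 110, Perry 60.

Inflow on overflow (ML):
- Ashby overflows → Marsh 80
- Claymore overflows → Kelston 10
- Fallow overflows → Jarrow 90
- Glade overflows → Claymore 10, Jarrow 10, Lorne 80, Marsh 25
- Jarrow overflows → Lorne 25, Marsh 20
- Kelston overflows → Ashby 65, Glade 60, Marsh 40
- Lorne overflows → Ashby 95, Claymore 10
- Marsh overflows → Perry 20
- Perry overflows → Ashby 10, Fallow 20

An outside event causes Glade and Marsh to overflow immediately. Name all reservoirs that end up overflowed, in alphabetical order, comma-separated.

Round 1 — Glade, Marsh overflow (initial).
  Claymore: +10 → 10 < 110
  Jarrow: +10 → 10 < 50
  Lorne: +80 → 80 ≥ 60
  Perry: +20 → 20 < 60
Round 2 — Lorne overflows.
  Ashby: +95 → 95 < 100
  Claymore: +10 → 20 < 110
No further overflows.

Glade, Lorne, Marsh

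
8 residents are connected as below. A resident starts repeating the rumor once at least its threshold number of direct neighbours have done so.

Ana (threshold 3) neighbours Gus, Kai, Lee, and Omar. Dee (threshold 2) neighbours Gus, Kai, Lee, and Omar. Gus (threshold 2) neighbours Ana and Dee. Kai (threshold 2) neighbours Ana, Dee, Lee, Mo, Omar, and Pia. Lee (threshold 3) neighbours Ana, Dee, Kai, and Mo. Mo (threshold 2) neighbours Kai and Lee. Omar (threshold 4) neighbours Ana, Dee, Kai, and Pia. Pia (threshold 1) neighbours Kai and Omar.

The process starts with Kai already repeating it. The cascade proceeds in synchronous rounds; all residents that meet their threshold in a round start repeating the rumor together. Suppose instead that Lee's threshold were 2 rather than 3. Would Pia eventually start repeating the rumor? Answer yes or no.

yes

With Lee's threshold at 2:
Round 1 — Kai starts repeating the rumor (initial).
Round 2 — checking thresholds:
  Ana: 1 of 4 neighbours < 3, not yet.
  Dee: 1 of 4 neighbours < 2, not yet.
  Lee: 1 of 4 neighbours < 2, not yet.
  Mo: 1 of 2 neighbours < 2, not yet.
  Omar: 1 of 4 neighbours < 4, not yet.
  Pia: 1 of 2 neighbours ≥ 1, starts repeating the rumor.
Round 3 — no new spreads; cascade stops.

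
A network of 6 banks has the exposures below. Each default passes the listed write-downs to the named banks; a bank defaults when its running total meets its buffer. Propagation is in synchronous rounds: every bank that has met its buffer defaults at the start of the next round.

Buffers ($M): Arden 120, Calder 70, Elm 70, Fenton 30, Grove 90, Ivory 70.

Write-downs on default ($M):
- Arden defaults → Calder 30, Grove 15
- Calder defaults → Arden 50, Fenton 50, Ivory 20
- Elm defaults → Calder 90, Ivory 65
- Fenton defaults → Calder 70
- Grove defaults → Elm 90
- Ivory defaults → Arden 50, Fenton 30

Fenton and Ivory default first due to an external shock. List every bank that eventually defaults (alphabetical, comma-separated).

Calder, Fenton, Ivory

Round 1 — Fenton, Ivory default (initial).
  Arden: +50 → 50 < 120
  Calder: +70 → 70 ≥ 70
Round 2 — Calder defaults.
  Arden: +50 → 100 < 120
No further defaults.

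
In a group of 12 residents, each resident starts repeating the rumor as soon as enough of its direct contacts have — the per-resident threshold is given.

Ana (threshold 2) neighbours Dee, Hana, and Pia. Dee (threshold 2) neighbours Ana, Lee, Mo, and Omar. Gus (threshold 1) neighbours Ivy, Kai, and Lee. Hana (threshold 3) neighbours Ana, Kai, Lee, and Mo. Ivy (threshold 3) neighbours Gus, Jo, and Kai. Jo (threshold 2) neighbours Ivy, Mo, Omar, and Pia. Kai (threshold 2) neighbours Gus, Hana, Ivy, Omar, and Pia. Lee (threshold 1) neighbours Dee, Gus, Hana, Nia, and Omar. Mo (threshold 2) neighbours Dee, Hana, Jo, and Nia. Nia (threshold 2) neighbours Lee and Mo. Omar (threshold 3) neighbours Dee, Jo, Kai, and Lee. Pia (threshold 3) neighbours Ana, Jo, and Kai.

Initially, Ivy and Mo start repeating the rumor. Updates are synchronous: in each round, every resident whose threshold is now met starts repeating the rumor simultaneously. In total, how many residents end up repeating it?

12

Round 1 — Ivy, Mo start repeating the rumor (initial).
Round 2 — checking thresholds:
  Dee: 1 of 4 neighbours < 2, holds.
  Gus: 1 of 3 neighbours ≥ 1, starts repeating the rumor.
  Hana: 1 of 4 neighbours < 3, holds.
  Jo: 2 of 4 neighbours ≥ 2, starts repeating the rumor.
  Kai: 1 of 5 neighbours < 2, holds.
  Nia: 1 of 2 neighbours < 2, holds.
Round 3 — checking thresholds:
  Dee: 1 of 4 neighbours < 2, holds.
  Hana: 1 of 4 neighbours < 3, holds.
  Kai: 2 of 5 neighbours ≥ 2, starts repeating the rumor.
  Lee: 1 of 5 neighbours ≥ 1, starts repeating the rumor.
  Nia: 1 of 2 neighbours < 2, holds.
  Omar: 1 of 4 neighbours < 3, holds.
  Pia: 1 of 3 neighbours < 3, holds.
Round 4 — checking thresholds:
  Dee: 2 of 4 neighbours ≥ 2, starts repeating the rumor.
  Hana: 3 of 4 neighbours ≥ 3, starts repeating the rumor.
  Nia: 2 of 2 neighbours ≥ 2, starts repeating the rumor.
  Omar: 3 of 4 neighbours ≥ 3, starts repeating the rumor.
  Pia: 2 of 3 neighbours < 3, holds.
Round 5 — checking thresholds:
  Ana: 2 of 3 neighbours ≥ 2, starts repeating the rumor.
  Pia: 2 of 3 neighbours < 3, holds.
Round 6 — checking thresholds:
  Pia: 3 of 3 neighbours ≥ 3, starts repeating the rumor.
Round 7 — no new spreads; cascade stops.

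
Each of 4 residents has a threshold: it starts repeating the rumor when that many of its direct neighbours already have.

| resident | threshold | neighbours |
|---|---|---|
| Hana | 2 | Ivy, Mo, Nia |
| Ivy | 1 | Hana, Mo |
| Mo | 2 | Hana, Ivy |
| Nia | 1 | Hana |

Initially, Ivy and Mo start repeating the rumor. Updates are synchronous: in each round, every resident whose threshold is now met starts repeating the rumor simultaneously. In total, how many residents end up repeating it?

Round 1 — Ivy, Mo start repeating the rumor (initial).
Round 2 — checking thresholds:
  Hana: 2 of 3 neighbours ≥ 2, starts repeating the rumor.
Round 3 — checking thresholds:
  Nia: 1 of 1 neighbours ≥ 1, starts repeating the rumor.
Round 4 — no new spreads; cascade stops.

4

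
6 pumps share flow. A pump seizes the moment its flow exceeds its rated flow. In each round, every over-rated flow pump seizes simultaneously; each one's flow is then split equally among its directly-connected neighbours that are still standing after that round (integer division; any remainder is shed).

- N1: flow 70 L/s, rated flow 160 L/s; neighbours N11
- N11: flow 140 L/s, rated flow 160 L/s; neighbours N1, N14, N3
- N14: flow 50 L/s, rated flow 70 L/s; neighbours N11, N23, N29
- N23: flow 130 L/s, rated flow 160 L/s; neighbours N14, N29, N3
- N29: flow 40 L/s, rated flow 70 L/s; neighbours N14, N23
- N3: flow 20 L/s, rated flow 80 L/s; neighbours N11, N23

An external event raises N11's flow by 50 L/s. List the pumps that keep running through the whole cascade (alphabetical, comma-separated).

Round 1 — N11 at 190 > 160. N11 seizes.
  N11 sheds 190 L/s to N1, N14, N3: 63 each (1 lost).
    N1: 70+63 = 133 ≤ 160
    N14: 50+63 = 113 > 70
    N3: 20+63 = 83 > 80
Round 2 — N14, N3 seize.
  N14 sheds 113 L/s to N23, N29: 56 each (1 lost).
    N23: 130+56 = 186 > 160
    N29: 40+56 = 96 > 70
  N3 sheds 83 L/s to N23: 83 each.
    N23: 186+83 = 269 > 160
Round 3 — N23, N29 seize.
  N23 sheds 269 L/s: no online neighbours, lost.
  N29 sheds 96 L/s: no online neighbours, lost.
No further seizures.

N1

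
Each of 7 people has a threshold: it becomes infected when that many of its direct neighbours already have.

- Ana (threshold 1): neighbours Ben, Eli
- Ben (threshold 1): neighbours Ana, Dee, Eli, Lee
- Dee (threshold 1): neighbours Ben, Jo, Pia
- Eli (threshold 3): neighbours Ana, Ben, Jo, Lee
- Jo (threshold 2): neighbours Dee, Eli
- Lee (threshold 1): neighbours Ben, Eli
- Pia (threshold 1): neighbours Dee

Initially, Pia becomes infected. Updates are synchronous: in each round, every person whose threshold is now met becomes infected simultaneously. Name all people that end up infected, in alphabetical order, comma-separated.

Round 1 — Pia becomes infected (initial).
Round 2 — checking thresholds:
  Dee: 1 of 3 neighbours ≥ 1, becomes infected.
Round 3 — checking thresholds:
  Ben: 1 of 4 neighbours ≥ 1, becomes infected.
  Jo: 1 of 2 neighbours < 2, not yet.
Round 4 — checking thresholds:
  Ana: 1 of 2 neighbours ≥ 1, becomes infected.
  Eli: 1 of 4 neighbours < 3, not yet.
  Jo: 1 of 2 neighbours < 2, not yet.
  Lee: 1 of 2 neighbours ≥ 1, becomes infected.
Round 5 — checking thresholds:
  Eli: 3 of 4 neighbours ≥ 3, becomes infected.
  Jo: 1 of 2 neighbours < 2, not yet.
Round 6 — checking thresholds:
  Jo: 2 of 2 neighbours ≥ 2, becomes infected.
Round 7 — no new infections; cascade stops.

Ana, Ben, Dee, Eli, Jo, Lee, Pia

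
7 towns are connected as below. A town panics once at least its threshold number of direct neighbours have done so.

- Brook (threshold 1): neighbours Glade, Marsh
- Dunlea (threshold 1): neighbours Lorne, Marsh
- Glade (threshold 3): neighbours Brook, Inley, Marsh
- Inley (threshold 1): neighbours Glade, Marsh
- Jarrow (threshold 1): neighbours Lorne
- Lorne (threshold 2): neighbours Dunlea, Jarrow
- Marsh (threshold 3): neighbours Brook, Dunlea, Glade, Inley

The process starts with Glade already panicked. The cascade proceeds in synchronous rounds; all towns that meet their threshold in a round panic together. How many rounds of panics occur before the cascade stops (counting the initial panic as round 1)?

Round 1 — Glade panics (initial).
Round 2 — checking thresholds:
  Brook: 1 of 2 neighbours ≥ 1, panics.
  Inley: 1 of 2 neighbours ≥ 1, panics.
  Marsh: 1 of 4 neighbours < 3, holds.
Round 3 — checking thresholds:
  Marsh: 3 of 4 neighbours ≥ 3, panics.
Round 4 — checking thresholds:
  Dunlea: 1 of 2 neighbours ≥ 1, panics.
Round 5 — no new panics; cascade stops.

4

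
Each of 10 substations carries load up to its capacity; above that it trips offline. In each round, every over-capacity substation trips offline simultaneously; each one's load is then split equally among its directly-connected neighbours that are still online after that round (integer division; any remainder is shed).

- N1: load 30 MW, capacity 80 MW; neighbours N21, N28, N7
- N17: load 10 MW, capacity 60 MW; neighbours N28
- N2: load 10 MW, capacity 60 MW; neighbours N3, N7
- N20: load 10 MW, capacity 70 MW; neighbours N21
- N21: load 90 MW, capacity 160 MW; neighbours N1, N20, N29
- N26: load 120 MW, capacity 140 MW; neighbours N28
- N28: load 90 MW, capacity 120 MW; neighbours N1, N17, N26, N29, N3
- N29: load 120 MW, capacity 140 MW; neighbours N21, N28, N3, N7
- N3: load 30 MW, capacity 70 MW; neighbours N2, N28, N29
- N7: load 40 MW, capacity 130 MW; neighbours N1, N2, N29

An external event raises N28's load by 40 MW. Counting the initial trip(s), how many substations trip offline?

Round 1 — N28 at 130 > 120. N28 trips offline.
  N28 sheds 130 MW to N1, N17, N26, N29, N3: 26 each.
    N1: 30+26 = 56 ≤ 80
    N17: 10+26 = 36 ≤ 60
    N26: 120+26 = 146 > 140
    N29: 120+26 = 146 > 140
    N3: 30+26 = 56 ≤ 70
Round 2 — N26, N29 trip offline.
  N26 sheds 146 MW: no online neighbours, lost.
  N29 sheds 146 MW to N21, N3, N7: 48 each (2 lost).
    N21: 90+48 = 138 ≤ 160
    N3: 56+48 = 104 > 70
    N7: 40+48 = 88 ≤ 130
Round 3 — N3 trips offline.
  N3 sheds 104 MW to N2: 104 each.
    N2: 10+104 = 114 > 60
Round 4 — N2 trips offline.
  N2 sheds 114 MW to N7: 114 each.
    N7: 88+114 = 202 > 130
Round 5 — N7 trips offline.
  N7 sheds 202 MW to N1: 202 each.
    N1: 56+202 = 258 > 80
Round 6 — N1 trips offline.
  N1 sheds 258 MW to N21: 258 each.
    N21: 138+258 = 396 > 160
Round 7 — N21 trips offline.
  N21 sheds 396 MW to N20: 396 each.
    N20: 10+396 = 406 > 70
Round 8 — N20 trips offline.
  N20 sheds 406 MW: no online neighbours, lost.
No further trips.

9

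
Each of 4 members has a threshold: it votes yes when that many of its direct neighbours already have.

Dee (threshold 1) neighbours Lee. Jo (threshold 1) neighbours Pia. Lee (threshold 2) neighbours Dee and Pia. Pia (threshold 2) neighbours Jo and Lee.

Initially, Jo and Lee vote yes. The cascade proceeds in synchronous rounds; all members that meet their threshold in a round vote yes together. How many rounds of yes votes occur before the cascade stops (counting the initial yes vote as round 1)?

Round 1 — Jo, Lee vote yes (initial).
Round 2 — checking thresholds:
  Dee: 1 of 1 neighbours ≥ 1, votes yes.
  Pia: 2 of 2 neighbours ≥ 2, votes yes.
Round 3 — no new yes votes; cascade stops.

2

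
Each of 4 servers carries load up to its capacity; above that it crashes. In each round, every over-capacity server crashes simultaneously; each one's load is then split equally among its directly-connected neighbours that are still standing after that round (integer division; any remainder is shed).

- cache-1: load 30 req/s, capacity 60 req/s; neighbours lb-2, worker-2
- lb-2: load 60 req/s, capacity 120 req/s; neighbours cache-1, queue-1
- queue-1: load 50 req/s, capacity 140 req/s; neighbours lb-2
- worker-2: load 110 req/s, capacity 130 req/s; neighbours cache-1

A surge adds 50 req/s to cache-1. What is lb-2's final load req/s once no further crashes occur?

100

Round 1 — cache-1 at 80 > 60. cache-1 crashes.
  cache-1 sheds 80 req/s to lb-2, worker-2: 40 each.
    lb-2: 60+40 = 100 ≤ 120
    worker-2: 110+40 = 150 > 130
Round 2 — worker-2 crashes.
  worker-2 sheds 150 req/s: no online neighbours, lost.
No further crashes.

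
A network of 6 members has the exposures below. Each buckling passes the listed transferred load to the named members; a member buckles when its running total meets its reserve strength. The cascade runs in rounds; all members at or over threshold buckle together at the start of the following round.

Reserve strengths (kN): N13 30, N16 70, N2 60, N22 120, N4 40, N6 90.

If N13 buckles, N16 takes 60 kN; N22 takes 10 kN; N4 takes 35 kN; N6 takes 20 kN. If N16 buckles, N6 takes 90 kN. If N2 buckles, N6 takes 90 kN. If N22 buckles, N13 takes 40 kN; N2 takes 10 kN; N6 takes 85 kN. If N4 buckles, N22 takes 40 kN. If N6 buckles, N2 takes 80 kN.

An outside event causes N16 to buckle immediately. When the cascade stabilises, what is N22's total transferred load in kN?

Round 1 — N16 buckles (initial).
  N6: +90 → 90 ≥ 90
Round 2 — N6 buckles.
  N2: +80 → 80 ≥ 60
Round 3 — N2 buckles.
No further bucklings.

0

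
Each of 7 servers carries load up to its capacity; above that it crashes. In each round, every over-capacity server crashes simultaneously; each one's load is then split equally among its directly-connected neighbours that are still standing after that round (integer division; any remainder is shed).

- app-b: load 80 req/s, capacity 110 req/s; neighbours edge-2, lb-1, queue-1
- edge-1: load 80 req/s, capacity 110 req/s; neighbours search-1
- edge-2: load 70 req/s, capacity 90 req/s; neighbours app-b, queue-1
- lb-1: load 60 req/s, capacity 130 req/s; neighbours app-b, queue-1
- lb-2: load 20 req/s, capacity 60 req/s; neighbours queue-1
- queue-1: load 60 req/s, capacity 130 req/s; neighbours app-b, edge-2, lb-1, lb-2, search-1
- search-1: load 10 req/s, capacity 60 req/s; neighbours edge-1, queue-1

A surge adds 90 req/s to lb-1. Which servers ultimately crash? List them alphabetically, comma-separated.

app-b, edge-2, lb-1, lb-2, queue-1

Round 1 — lb-1 at 150 > 130. lb-1 crashes.
  lb-1 sheds 150 req/s to app-b, queue-1: 75 each.
    app-b: 80+75 = 155 > 110
    queue-1: 60+75 = 135 > 130
Round 2 — app-b, queue-1 crash.
  app-b sheds 155 req/s to edge-2: 155 each.
    edge-2: 70+155 = 225 > 90
  queue-1 sheds 135 req/s to edge-2, lb-2, search-1: 45 each.
    edge-2: 225+45 = 270 > 90
    lb-2: 20+45 = 65 > 60
    search-1: 10+45 = 55 ≤ 60
Round 3 — edge-2, lb-2 crash.
  edge-2 sheds 270 req/s: no online neighbours, lost.
  lb-2 sheds 65 req/s: no online neighbours, lost.
No further crashes.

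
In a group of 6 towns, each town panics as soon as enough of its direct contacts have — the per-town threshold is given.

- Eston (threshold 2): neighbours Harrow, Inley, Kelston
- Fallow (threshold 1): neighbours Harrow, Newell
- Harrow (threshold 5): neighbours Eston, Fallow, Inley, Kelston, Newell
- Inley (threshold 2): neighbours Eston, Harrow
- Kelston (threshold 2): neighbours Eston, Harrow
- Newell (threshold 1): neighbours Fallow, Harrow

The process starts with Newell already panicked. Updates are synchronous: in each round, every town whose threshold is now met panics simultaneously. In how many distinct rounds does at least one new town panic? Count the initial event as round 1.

Round 1 — Newell panics (initial).
Round 2 — checking thresholds:
  Fallow: 1 of 2 neighbours ≥ 1, panics.
  Harrow: 1 of 5 neighbours < 5, below threshold.
Round 3 — no new panics; cascade stops.

2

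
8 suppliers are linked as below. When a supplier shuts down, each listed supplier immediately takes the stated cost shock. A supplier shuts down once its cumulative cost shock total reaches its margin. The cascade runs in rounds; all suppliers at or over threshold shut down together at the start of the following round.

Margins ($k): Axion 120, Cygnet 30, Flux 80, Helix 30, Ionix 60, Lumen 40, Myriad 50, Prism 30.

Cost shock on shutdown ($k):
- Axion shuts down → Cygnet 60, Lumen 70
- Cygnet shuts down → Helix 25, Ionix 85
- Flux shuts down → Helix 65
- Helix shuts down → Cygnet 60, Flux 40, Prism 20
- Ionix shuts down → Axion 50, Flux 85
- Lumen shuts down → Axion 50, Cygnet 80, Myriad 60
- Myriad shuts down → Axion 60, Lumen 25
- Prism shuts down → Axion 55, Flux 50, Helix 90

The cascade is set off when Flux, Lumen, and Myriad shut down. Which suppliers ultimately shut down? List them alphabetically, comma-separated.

Axion, Cygnet, Flux, Helix, Ionix, Lumen, Myriad

Round 1 — Flux, Lumen, Myriad shut down (initial).
  Axion: +50+60 → 110 < 120
  Cygnet: +80 → 80 ≥ 30
  Helix: +65 → 65 ≥ 30
Round 2 — Cygnet, Helix shut down.
  Ionix: +85 → 85 ≥ 60
  Prism: +20 → 20 < 30
Round 3 — Ionix shuts down.
  Axion: +50 → 160 ≥ 120
Round 4 — Axion shuts down.
No further shutdowns.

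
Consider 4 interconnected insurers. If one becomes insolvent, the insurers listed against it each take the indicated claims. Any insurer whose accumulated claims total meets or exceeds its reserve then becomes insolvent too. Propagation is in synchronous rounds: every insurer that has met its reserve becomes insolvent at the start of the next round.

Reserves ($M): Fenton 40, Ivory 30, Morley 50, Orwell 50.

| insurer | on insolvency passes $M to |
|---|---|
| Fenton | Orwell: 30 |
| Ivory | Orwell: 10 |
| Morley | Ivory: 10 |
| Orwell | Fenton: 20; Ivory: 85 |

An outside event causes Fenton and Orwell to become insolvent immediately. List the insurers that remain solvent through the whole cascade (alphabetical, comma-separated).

Round 1 — Fenton, Orwell become insolvent (initial).
  Ivory: +85 → 85 ≥ 30
Round 2 — Ivory becomes insolvent.
No further insolvencies.

Morley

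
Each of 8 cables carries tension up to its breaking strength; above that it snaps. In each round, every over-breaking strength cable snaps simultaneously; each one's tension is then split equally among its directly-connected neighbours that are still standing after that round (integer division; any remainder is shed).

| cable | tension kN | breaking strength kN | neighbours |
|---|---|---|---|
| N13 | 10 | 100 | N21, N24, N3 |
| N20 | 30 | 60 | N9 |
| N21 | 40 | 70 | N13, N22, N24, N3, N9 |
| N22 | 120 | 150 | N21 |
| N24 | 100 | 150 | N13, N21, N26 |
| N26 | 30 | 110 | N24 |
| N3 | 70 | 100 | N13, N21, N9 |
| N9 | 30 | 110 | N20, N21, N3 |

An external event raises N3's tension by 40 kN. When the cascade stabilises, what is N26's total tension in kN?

Round 1 — N3 at 110 > 100. N3 snaps.
  N3 sheds 110 kN to N13, N21, N9: 36 each (2 lost).
    N13: 10+36 = 46 ≤ 100
    N21: 40+36 = 76 > 70
    N9: 30+36 = 66 ≤ 110
Round 2 — N21 snaps.
  N21 sheds 76 kN to N13, N22, N24, N9: 19 each.
    N13: 46+19 = 65 ≤ 100
    N22: 120+19 = 139 ≤ 150
    N24: 100+19 = 119 ≤ 150
    N9: 66+19 = 85 ≤ 110
No further breaks.

30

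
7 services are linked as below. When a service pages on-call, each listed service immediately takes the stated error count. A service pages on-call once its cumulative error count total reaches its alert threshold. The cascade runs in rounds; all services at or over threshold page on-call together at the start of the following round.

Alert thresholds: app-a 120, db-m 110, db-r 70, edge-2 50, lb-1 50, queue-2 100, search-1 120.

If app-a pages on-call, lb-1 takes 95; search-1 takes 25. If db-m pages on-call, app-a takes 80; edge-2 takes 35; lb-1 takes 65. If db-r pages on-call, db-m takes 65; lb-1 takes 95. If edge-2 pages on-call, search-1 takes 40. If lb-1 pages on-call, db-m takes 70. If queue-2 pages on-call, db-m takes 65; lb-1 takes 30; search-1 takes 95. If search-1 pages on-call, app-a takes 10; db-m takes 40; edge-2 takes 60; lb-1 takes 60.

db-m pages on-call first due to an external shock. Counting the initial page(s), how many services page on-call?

2

Round 1 — db-m pages on-call (initial).
  app-a: +80 → 80 < 120
  edge-2: +35 → 35 < 50
  lb-1: +65 → 65 ≥ 50
Round 2 — lb-1 pages on-call.
No further pages.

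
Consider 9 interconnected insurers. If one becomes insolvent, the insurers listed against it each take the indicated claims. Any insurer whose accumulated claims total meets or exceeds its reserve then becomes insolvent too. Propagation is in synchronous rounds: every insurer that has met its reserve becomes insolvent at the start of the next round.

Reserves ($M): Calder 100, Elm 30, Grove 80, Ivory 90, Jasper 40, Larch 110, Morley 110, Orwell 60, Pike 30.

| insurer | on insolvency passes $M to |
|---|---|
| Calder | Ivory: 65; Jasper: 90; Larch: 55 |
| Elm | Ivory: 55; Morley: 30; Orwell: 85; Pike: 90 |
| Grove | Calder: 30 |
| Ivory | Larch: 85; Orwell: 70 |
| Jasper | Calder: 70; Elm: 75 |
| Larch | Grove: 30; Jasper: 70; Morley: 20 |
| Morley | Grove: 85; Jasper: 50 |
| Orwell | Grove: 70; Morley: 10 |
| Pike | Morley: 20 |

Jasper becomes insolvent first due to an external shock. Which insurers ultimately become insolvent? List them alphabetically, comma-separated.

Round 1 — Jasper becomes insolvent (initial).
  Calder: +70 → 70 < 100
  Elm: +75 → 75 ≥ 30
Round 2 — Elm becomes insolvent.
  Ivory: +55 → 55 < 90
  Morley: +30 → 30 < 110
  Orwell: +85 → 85 ≥ 60
  Pike: +90 → 90 ≥ 30
Round 3 — Orwell, Pike become insolvent.
  Grove: +70 → 70 < 80
  Morley: +10+20 → 60 < 110
No further insolvencies.

Elm, Jasper, Orwell, Pike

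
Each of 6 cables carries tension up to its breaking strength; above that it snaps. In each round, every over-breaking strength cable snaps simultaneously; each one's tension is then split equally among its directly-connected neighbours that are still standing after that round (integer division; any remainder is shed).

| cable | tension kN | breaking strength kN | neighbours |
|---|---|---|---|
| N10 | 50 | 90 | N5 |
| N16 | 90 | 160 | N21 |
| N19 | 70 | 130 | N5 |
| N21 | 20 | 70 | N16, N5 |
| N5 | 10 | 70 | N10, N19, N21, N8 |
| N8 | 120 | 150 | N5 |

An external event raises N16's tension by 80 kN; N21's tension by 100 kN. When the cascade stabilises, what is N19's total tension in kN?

113

Round 1 — N16 at 170 > 160; N21 at 120 > 70. N16, N21 snap.
  N16 sheds 170 kN: no online neighbours, lost.
  N21 sheds 120 kN to N5: 120 each.
    N5: 10+120 = 130 > 70
Round 2 — N5 snaps.
  N5 sheds 130 kN to N10, N19, N8: 43 each (1 lost).
    N10: 50+43 = 93 > 90
    N19: 70+43 = 113 ≤ 130
    N8: 120+43 = 163 > 150
Round 3 — N10, N8 snap.
  N10 sheds 93 kN: no online neighbours, lost.
  N8 sheds 163 kN: no online neighbours, lost.
No further breaks.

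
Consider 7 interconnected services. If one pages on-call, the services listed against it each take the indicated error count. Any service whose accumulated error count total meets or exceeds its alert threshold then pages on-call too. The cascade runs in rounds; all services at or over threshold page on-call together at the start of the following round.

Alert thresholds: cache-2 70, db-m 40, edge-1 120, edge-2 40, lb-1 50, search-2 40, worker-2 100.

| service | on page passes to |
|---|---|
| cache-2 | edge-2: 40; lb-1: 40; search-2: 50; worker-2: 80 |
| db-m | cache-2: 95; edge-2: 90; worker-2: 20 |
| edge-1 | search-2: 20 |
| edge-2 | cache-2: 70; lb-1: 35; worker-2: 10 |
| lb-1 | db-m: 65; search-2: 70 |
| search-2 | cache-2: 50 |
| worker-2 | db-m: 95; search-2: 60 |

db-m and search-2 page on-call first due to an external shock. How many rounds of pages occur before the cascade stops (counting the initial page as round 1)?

Round 1 — db-m, search-2 page on-call (initial).
  cache-2: +95+50 → 145 ≥ 70
  edge-2: +90 → 90 ≥ 40
  worker-2: +20 → 20 < 100
Round 2 — cache-2, edge-2 page on-call.
  lb-1: +40+35 → 75 ≥ 50
  worker-2: +80+10 → 110 ≥ 100
Round 3 — lb-1, worker-2 page on-call.
No further pages.

3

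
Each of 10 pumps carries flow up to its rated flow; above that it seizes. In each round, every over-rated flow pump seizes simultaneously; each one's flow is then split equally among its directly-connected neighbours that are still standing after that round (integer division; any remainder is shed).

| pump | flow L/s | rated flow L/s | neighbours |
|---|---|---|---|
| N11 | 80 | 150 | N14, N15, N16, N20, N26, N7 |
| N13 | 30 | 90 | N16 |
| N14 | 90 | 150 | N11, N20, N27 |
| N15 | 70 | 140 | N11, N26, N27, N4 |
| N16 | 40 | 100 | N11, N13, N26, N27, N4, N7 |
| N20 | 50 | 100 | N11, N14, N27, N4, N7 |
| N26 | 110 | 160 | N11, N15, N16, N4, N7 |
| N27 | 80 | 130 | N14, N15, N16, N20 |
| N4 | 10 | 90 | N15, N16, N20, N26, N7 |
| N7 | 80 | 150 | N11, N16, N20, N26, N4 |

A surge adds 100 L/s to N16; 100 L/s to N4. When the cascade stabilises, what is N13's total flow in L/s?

58

Round 1 — N16 at 140 > 100; N4 at 110 > 90. N16, N4 seize.
  N16 sheds 140 L/s to N11, N13, N26, N27, N7: 28 each.
    N11: 80+28 = 108 ≤ 150
    N13: 30+28 = 58 ≤ 90
    N26: 110+28 = 138 ≤ 160
    N27: 80+28 = 108 ≤ 130
    N7: 80+28 = 108 ≤ 150
  N4 sheds 110 L/s to N15, N20, N26, N7: 27 each (2 lost).
    N15: 70+27 = 97 ≤ 140
    N20: 50+27 = 77 ≤ 100
    N26: 138+27 = 165 > 160
    N7: 108+27 = 135 ≤ 150
Round 2 — N26 seizes.
  N26 sheds 165 L/s to N11, N15, N7: 55 each.
    N11: 108+55 = 163 > 150
    N15: 97+55 = 152 > 140
    N7: 135+55 = 190 > 150
Round 3 — N11, N15, N7 seize.
  N11 sheds 163 L/s to N14, N20: 81 each (1 lost).
    N14: 90+81 = 171 > 150
    N20: 77+81 = 158 > 100
  N15 sheds 152 L/s to N27: 152 each.
    N27: 108+152 = 260 > 130
  N7 sheds 190 L/s to N20: 190 each.
    N20: 158+190 = 348 > 100
Round 4 — N14, N20, N27 seize.
  N14 sheds 171 L/s: no online neighbours, lost.
  N20 sheds 348 L/s: no online neighbours, lost.
  N27 sheds 260 L/s: no online neighbours, lost.
No further seizures.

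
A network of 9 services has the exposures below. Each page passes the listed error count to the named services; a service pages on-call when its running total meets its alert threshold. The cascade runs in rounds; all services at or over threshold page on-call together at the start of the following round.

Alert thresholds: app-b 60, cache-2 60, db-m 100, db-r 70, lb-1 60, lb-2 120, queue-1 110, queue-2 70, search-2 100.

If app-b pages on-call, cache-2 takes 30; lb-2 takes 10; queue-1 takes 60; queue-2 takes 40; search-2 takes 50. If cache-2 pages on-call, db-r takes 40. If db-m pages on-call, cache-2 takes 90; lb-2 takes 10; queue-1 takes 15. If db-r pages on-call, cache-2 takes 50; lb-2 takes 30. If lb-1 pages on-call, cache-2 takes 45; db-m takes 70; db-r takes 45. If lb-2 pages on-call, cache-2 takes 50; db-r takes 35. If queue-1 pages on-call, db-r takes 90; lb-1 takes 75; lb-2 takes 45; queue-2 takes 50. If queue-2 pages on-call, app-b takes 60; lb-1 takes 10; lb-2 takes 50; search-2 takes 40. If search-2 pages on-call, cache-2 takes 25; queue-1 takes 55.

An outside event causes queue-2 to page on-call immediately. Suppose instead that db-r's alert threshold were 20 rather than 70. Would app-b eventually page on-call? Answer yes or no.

With db-r's alert threshold at 20:
Round 1 — queue-2 pages on-call (initial).
  app-b: +60 → 60 ≥ 60
  lb-1: +10 → 10 < 60
  lb-2: +50 → 50 < 120
  search-2: +40 → 40 < 100
Round 2 — app-b pages on-call.
  cache-2: +30 → 30 < 60
  lb-2: +10 → 60 < 120
  queue-1: +60 → 60 < 110
  search-2: +50 → 90 < 100
No further pages.

yes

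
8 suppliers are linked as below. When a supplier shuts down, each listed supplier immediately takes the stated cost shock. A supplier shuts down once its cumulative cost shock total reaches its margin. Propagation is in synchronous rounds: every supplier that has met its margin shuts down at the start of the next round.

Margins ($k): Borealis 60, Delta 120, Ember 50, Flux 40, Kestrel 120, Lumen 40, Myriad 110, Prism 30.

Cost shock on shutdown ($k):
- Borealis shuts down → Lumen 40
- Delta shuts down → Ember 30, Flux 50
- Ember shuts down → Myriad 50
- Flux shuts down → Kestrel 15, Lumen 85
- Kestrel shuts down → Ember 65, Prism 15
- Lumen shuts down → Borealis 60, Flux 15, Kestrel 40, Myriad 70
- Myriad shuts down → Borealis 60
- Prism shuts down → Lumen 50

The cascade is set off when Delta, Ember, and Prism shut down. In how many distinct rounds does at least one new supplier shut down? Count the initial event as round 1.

Round 1 — Delta, Ember, Prism shut down (initial).
  Flux: +50 → 50 ≥ 40
  Lumen: +50 → 50 ≥ 40
  Myriad: +50 → 50 < 110
Round 2 — Flux, Lumen shut down.
  Borealis: +60 → 60 ≥ 60
  Kestrel: +15+40 → 55 < 120
  Myriad: +70 → 120 ≥ 110
Round 3 — Borealis, Myriad shut down.
No further shutdowns.

3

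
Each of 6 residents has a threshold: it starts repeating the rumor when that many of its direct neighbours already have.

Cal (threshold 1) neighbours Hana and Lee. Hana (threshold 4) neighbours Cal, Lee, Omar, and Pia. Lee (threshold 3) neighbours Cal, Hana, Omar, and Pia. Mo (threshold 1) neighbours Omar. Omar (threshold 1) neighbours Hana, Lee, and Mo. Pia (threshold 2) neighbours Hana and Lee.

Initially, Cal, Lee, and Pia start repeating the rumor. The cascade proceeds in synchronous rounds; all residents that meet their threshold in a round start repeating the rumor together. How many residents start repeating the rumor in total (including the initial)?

6

Round 1 — Cal, Lee, Pia start repeating the rumor (initial).
Round 2 — checking thresholds:
  Hana: 3 of 4 neighbours < 4, below threshold.
  Omar: 1 of 3 neighbours ≥ 1, starts repeating the rumor.
Round 3 — checking thresholds:
  Hana: 4 of 4 neighbours ≥ 4, starts repeating the rumor.
  Mo: 1 of 1 neighbours ≥ 1, starts repeating the rumor.
Round 4 — no new spreads; cascade stops.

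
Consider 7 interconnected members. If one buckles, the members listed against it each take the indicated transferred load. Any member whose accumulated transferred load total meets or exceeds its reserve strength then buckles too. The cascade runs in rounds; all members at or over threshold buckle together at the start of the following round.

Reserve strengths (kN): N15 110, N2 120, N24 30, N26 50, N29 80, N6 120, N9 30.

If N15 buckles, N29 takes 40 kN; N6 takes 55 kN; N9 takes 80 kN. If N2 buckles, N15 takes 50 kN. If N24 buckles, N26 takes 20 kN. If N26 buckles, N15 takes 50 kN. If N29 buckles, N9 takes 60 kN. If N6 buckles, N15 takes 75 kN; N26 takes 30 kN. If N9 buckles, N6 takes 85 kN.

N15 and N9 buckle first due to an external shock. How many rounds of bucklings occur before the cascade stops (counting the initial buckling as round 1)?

Round 1 — N15, N9 buckle (initial).
  N29: +40 → 40 < 80
  N6: +55+85 → 140 ≥ 120
Round 2 — N6 buckles.
  N26: +30 → 30 < 50
No further bucklings.

2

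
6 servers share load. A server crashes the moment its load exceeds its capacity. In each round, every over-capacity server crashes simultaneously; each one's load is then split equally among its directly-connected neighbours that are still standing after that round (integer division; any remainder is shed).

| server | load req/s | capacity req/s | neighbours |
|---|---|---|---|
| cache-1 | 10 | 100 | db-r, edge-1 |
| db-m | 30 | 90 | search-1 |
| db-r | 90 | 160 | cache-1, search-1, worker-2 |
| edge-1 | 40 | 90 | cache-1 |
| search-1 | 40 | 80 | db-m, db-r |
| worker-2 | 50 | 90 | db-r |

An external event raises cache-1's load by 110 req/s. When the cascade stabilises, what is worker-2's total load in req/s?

Round 1 — cache-1 at 120 > 100. cache-1 crashes.
  cache-1 sheds 120 req/s to db-r, edge-1: 60 each.
    db-r: 90+60 = 150 ≤ 160
    edge-1: 40+60 = 100 > 90
Round 2 — edge-1 crashes.
  edge-1 sheds 100 req/s: no online neighbours, lost.
No further crashes.

50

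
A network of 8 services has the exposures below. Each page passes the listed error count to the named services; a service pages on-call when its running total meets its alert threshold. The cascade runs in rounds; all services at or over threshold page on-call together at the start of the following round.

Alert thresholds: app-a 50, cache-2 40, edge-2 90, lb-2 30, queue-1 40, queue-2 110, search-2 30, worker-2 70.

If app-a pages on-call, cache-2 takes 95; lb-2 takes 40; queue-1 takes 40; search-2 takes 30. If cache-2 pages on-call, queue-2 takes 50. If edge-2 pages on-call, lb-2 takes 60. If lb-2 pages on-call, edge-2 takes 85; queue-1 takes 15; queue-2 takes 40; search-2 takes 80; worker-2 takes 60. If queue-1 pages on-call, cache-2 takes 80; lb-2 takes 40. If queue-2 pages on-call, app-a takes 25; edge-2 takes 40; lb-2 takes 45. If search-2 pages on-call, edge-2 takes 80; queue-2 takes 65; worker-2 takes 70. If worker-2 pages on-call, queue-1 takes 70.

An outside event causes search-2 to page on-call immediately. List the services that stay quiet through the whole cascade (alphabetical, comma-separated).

Round 1 — search-2 pages on-call (initial).
  edge-2: +80 → 80 < 90
  queue-2: +65 → 65 < 110
  worker-2: +70 → 70 ≥ 70
Round 2 — worker-2 pages on-call.
  queue-1: +70 → 70 ≥ 40
Round 3 — queue-1 pages on-call.
  cache-2: +80 → 80 ≥ 40
  lb-2: +40 → 40 ≥ 30
Round 4 — cache-2, lb-2 page on-call.
  edge-2: +85 → 165 ≥ 90
  queue-2: +50+40 → 155 ≥ 110
Round 5 — edge-2, queue-2 page on-call.
  app-a: +25 → 25 < 50
No further pages.

app-a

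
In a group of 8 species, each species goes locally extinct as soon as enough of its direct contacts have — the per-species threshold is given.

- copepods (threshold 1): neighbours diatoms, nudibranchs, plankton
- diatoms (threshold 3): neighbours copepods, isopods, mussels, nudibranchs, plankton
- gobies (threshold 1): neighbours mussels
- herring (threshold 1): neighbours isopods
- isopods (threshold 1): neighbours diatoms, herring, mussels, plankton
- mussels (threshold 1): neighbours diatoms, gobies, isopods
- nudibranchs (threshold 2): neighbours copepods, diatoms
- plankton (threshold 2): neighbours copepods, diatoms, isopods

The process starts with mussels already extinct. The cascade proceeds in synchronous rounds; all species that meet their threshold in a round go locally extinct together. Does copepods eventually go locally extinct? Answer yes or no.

Round 1 — mussels goes locally extinct (initial).
Round 2 — checking thresholds:
  diatoms: 1 of 5 neighbours < 3, not yet.
  gobies: 1 of 1 neighbours ≥ 1, goes locally extinct.
  isopods: 1 of 4 neighbours ≥ 1, goes locally extinct.
Round 3 — checking thresholds:
  diatoms: 2 of 5 neighbours < 3, not yet.
  herring: 1 of 1 neighbours ≥ 1, goes locally extinct.
  plankton: 1 of 3 neighbours < 2, not yet.
Round 4 — no new extinctions; cascade stops.

no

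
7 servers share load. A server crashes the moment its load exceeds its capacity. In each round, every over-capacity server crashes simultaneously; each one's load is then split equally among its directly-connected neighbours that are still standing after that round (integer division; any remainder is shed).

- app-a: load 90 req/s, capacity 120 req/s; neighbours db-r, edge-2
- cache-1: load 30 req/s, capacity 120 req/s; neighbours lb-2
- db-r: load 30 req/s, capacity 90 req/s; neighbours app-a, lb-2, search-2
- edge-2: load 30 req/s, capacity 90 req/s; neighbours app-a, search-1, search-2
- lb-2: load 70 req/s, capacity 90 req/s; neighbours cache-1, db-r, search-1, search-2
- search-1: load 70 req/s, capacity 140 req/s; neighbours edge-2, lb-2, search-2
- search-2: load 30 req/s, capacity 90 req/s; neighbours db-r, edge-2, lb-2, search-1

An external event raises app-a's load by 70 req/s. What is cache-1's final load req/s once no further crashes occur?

Round 1 — app-a at 160 > 120. app-a crashes.
  app-a sheds 160 req/s to db-r, edge-2: 80 each.
    db-r: 30+80 = 110 > 90
    edge-2: 30+80 = 110 > 90
Round 2 — db-r, edge-2 crash.
  db-r sheds 110 req/s to lb-2, search-2: 55 each.
    lb-2: 70+55 = 125 > 90
    search-2: 30+55 = 85 ≤ 90
  edge-2 sheds 110 req/s to search-1, search-2: 55 each.
    search-1: 70+55 = 125 ≤ 140
    search-2: 85+55 = 140 > 90
Round 3 — lb-2, search-2 crash.
  lb-2 sheds 125 req/s to cache-1, search-1: 62 each (1 lost).
    cache-1: 30+62 = 92 ≤ 120
    search-1: 125+62 = 187 > 140
  search-2 sheds 140 req/s to search-1: 140 each.
    search-1: 187+140 = 327 > 140
Round 4 — search-1 crashes.
  search-1 sheds 327 req/s: no online neighbours, lost.
No further crashes.

92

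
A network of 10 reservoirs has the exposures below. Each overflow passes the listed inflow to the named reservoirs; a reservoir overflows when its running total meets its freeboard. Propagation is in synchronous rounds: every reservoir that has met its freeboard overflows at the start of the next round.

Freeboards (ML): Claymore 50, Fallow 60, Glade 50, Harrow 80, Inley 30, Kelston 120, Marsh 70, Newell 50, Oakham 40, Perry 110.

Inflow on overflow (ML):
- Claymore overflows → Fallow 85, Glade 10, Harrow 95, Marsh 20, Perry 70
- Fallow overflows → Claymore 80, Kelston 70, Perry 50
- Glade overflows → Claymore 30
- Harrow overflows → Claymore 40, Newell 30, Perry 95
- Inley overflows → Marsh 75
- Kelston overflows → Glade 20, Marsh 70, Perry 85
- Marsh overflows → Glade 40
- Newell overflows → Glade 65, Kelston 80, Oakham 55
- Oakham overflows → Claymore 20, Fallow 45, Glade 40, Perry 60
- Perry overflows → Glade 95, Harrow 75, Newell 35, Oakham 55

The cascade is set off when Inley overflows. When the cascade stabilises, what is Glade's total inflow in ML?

Round 1 — Inley overflows (initial).
  Marsh: +75 → 75 ≥ 70
Round 2 — Marsh overflows.
  Glade: +40 → 40 < 50
No further overflows.

40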